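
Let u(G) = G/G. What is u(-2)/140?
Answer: 1/140 ≈ 0.0071429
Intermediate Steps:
u(G) = 1
u(-2)/140 = 1/140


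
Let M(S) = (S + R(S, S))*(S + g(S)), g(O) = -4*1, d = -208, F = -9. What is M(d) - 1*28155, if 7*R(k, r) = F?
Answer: 113495/7 ≈ 16214.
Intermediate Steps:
g(O) = -4
R(k, r) = -9/7 (R(k, r) = (⅐)*(-9) = -9/7)
M(S) = (-4 + S)*(-9/7 + S) (M(S) = (S - 9/7)*(S - 4) = (-9/7 + S)*(-4 + S) = (-4 + S)*(-9/7 + S))
M(d) - 1*28155 = (36/7 + (-208)² - 37/7*(-208)) - 1*28155 = (36/7 + 43264 + 7696/7) - 28155 = 310580/7 - 28155 = 113495/7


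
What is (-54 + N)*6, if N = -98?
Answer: -912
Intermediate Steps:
(-54 + N)*6 = (-54 - 98)*6 = -152*6 = -912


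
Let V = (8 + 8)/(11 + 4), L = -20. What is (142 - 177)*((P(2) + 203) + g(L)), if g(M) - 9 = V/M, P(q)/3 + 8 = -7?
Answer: -87647/15 ≈ -5843.1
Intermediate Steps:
V = 16/15 ≈ 1.0667
P(q) = -45 (P(q) = -24 + 3*(-7) = -24 - 21 = -45)
g(M) = 9 + 16/(15*M)
(142 - 177)*((P(2) + 203) + g(L)) = (142 - 177)*((-45 + 203) + (9 + (16/15)/(-20))) = -35*(158 + (9 + (16/15)*(-1/20))) = -35*(158 + (9 - 4/75)) = -35*(158 + 671/75) = -35*12521/75 = -87647/15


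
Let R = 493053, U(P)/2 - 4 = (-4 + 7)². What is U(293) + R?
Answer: 493079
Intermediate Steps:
U(P) = 26 (U(P) = 8 + 2*(-4 + 7)² = 8 + 2*3² = 8 + 2*9 = 8 + 18 = 26)
U(293) + R = 26 + 493053 = 493079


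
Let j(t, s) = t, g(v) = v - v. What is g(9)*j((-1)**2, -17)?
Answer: 0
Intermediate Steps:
g(v) = 0
g(9)*j((-1)**2, -17) = 0*(-1)**2 = 0*1 = 0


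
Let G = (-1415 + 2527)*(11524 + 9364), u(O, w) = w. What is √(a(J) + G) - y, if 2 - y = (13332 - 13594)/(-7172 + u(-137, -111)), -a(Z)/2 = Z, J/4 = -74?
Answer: -14304/7283 + 4*√1451753 ≈ 4817.6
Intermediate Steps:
J = -296 (J = 4*(-74) = -296)
a(Z) = -2*Z
G = 23227456 (G = 1112*20888 = 23227456)
y = 14304/7283 (y = 2 - (13332 - 13594)/(-7172 - 111) = 2 - (-262)/(-7283) = 2 - (-262)*(-1)/7283 = 2 - 1*262/7283 = 2 - 262/7283 = 14304/7283 ≈ 1.9640)
√(a(J) + G) - y = √(-2*(-296) + 23227456) - 1*14304/7283 = √(592 + 23227456) - 14304/7283 = √23228048 - 14304/7283 = 4*√1451753 - 14304/7283 = -14304/7283 + 4*√1451753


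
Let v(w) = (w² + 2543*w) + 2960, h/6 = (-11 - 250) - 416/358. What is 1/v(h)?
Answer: -32041/48794176510 ≈ -6.5666e-7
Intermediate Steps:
h = -281562/179 (h = 6*((-11 - 250) - 416/358) = 6*(-261 - 416*1/358) = 6*(-261 - 208/179) = 6*(-46927/179) = -281562/179 ≈ -1573.0)
v(w) = 2960 + w² + 2543*w
1/v(h) = 1/(2960 + (-281562/179)² + 2543*(-281562/179)) = 1/(2960 + 79277159844/32041 - 716012166/179) = 1/(-48794176510/32041) = -32041/48794176510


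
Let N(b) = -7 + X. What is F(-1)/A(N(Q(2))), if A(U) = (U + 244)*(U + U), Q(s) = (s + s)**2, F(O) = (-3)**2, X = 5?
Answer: -9/968 ≈ -0.0092975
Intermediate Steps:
F(O) = 9
Q(s) = 4*s**2 (Q(s) = (2*s)**2 = 4*s**2)
N(b) = -2 (N(b) = -7 + 5 = -2)
A(U) = 2*U*(244 + U) (A(U) = (244 + U)*(2*U) = 2*U*(244 + U))
F(-1)/A(N(Q(2))) = 9/((2*(-2)*(244 - 2))) = 9/((2*(-2)*242)) = 9/(-968) = 9*(-1/968) = -9/968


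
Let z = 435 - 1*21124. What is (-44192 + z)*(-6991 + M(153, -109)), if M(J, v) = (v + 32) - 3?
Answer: 458773551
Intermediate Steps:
M(J, v) = 29 + v (M(J, v) = (32 + v) - 3 = 29 + v)
z = -20689 (z = 435 - 21124 = -20689)
(-44192 + z)*(-6991 + M(153, -109)) = (-44192 - 20689)*(-6991 + (29 - 109)) = -64881*(-6991 - 80) = -64881*(-7071) = 458773551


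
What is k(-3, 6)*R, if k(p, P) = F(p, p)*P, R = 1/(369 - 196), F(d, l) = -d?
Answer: 18/173 ≈ 0.10405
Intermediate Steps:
R = 1/173 ≈ 0.0057803
k(p, P) = -P*p (k(p, P) = (-p)*P = -P*p)
k(-3, 6)*R = -1*6*(-3)*(1/173) = 18*(1/173) = 18/173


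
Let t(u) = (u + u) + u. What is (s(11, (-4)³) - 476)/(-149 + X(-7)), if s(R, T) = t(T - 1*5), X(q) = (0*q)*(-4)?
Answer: 683/149 ≈ 4.5839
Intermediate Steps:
X(q) = 0 (X(q) = 0*(-4) = 0)
t(u) = 3*u (t(u) = 2*u + u = 3*u)
s(R, T) = -15 + 3*T (s(R, T) = 3*(T - 1*5) = 3*(T - 5) = 3*(-5 + T) = -15 + 3*T)
(s(11, (-4)³) - 476)/(-149 + X(-7)) = ((-15 + 3*(-4)³) - 476)/(-149 + 0) = ((-15 + 3*(-64)) - 476)/(-149) = ((-15 - 192) - 476)*(-1/149) = (-207 - 476)*(-1/149) = -683*(-1/149) = 683/149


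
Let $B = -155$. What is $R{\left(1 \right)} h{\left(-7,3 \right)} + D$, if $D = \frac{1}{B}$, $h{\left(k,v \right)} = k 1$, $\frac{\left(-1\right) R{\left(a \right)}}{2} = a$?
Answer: $\frac{2169}{155} \approx 13.994$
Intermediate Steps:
$R{\left(a \right)} = - 2 a$
$h{\left(k,v \right)} = k$
$D = - \frac{1}{155}$ ($D = \frac{1}{-155} = - \frac{1}{155} \approx -0.0064516$)
$R{\left(1 \right)} h{\left(-7,3 \right)} + D = \left(-2\right) 1 \left(-7\right) - \frac{1}{155} = \left(-2\right) \left(-7\right) - \frac{1}{155} = 14 - \frac{1}{155} = \frac{2169}{155}$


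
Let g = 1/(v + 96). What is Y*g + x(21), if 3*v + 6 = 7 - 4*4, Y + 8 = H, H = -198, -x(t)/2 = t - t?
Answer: -206/91 ≈ -2.2637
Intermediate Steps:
x(t) = 0 (x(t) = -2*(t - t) = -2*0 = 0)
Y = -206 (Y = -8 - 198 = -206)
v = -5 (v = -2 + (7 - 4*4)/3 = -2 + (7 - 1*16)/3 = -2 + (7 - 16)/3 = -2 + (1/3)*(-9) = -2 - 3 = -5)
g = 1/91 (g = 1/(-5 + 96) = 1/91 ≈ 0.010989)
Y*g + x(21) = -206*1/91 + 0 = -206/91 + 0 = -206/91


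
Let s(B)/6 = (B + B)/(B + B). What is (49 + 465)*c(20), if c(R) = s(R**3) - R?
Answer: -7196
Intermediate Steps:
s(B) = 6 (s(B) = 6*((B + B)/(B + B)) = 6*((2*B)/((2*B))) = 6*((2*B)*(1/(2*B))) = 6*1 = 6)
c(R) = 6 - R
(49 + 465)*c(20) = (49 + 465)*(6 - 1*20) = 514*(6 - 20) = 514*(-14) = -7196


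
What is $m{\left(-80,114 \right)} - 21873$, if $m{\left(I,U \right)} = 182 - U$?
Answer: $-21805$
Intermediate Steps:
$m{\left(-80,114 \right)} - 21873 = \left(182 - 114\right) - 21873 = 68 - 21873 = -21805$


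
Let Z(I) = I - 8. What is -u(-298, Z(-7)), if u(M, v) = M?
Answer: 298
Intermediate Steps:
Z(I) = -8 + I
-u(-298, Z(-7)) = -1*(-298) = 298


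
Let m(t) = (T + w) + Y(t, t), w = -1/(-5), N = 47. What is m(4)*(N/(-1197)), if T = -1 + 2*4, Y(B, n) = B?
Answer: -376/855 ≈ -0.43977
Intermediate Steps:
w = 1/5 (w = -1*(-1/5) = 1/5 ≈ 0.20000)
T = 7 (T = -1 + 8 = 7)
m(t) = 36/5 + t (m(t) = (7 + 1/5) + t = 36/5 + t)
m(4)*(N/(-1197)) = (36/5 + 4)*(47/(-1197)) = 56*(47*(-1/1197))/5 = (56/5)*(-47/1197) = -376/855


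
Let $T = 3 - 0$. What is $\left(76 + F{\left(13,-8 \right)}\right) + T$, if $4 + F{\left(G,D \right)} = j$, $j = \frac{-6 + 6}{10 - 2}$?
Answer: $75$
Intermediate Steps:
$T = 3$ ($T = 3 + 0 = 3$)
$j = 0$ ($j = \frac{0}{8} = 0 \cdot \frac{1}{8} = 0$)
$F{\left(G,D \right)} = -4$ ($F{\left(G,D \right)} = -4 + 0 = -4$)
$\left(76 + F{\left(13,-8 \right)}\right) + T = \left(76 - 4\right) + 3 = 72 + 3 = 75$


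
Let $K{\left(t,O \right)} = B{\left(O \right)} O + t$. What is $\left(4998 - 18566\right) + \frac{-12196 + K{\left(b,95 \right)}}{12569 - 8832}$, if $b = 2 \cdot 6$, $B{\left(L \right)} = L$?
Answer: $- \frac{50706775}{3737} \approx -13569.0$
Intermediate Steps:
$b = 12$
$K{\left(t,O \right)} = t + O^{2}$ ($K{\left(t,O \right)} = O O + t = O^{2} + t = t + O^{2}$)
$\left(4998 - 18566\right) + \frac{-12196 + K{\left(b,95 \right)}}{12569 - 8832} = \left(4998 - 18566\right) + \frac{-12196 + \left(12 + 95^{2}\right)}{12569 - 8832} = -13568 + \frac{-12196 + \left(12 + 9025\right)}{3737} = -13568 + \left(-12196 + 9037\right) \frac{1}{3737} = -13568 - \frac{3159}{3737} = - \frac{50706775}{3737}$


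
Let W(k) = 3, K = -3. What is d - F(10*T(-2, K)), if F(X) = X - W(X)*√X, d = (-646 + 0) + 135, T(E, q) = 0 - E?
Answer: -531 + 6*√5 ≈ -517.58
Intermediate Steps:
T(E, q) = -E
d = -511 (d = -646 + 135 = -511)
F(X) = X - 3*√X
d - F(10*T(-2, K)) = -511 - (10*(-1*(-2)) - 3*√2*√10) = -511 - (10*2 - 3*2*√5) = -511 - (20 - 6*√5) = -511 + (-20 + 6*√5) = -531 + 6*√5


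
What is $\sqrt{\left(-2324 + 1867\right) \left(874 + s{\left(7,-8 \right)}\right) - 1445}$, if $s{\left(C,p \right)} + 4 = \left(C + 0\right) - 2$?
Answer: $2 i \sqrt{100330} \approx 633.5 i$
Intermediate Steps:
$s{\left(C,p \right)} = -6 + C$ ($s{\left(C,p \right)} = -4 + \left(\left(C + 0\right) - 2\right) = -4 + \left(C - 2\right) = -4 + \left(-2 + C\right) = -6 + C$)
$\sqrt{\left(-2324 + 1867\right) \left(874 + s{\left(7,-8 \right)}\right) - 1445} = \sqrt{\left(-2324 + 1867\right) \left(874 + \left(-6 + 7\right)\right) - 1445} = \sqrt{- 457 \left(874 + 1\right) - 1445} = \sqrt{\left(-457\right) 875 - 1445} = \sqrt{-399875 - 1445} = \sqrt{-401320} = 2 i \sqrt{100330}$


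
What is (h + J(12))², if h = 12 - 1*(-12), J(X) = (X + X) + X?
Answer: 3600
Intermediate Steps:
J(X) = 3*X (J(X) = 2*X + X = 3*X)
h = 24 (h = 12 + 12 = 24)
(h + J(12))² = (24 + 3*12)² = (24 + 36)² = 60² = 3600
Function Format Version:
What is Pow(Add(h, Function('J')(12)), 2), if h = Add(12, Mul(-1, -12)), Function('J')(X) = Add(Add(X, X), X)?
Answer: 3600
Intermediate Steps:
Function('J')(X) = Mul(3, X) (Function('J')(X) = Add(Mul(2, X), X) = Mul(3, X))
h = 24 (h = Add(12, 12) = 24)
Pow(Add(h, Function('J')(12)), 2) = Pow(Add(24, Mul(3, 12)), 2) = Pow(Add(24, 36), 2) = Pow(60, 2) = 3600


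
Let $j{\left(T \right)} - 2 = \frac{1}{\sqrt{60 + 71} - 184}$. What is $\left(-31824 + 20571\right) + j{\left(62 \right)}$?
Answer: $- \frac{379440159}{33725} - \frac{\sqrt{131}}{33725} \approx -11251.0$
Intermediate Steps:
$j{\left(T \right)} = 2 + \frac{1}{-184 + \sqrt{131}}$ ($j{\left(T \right)} = 2 + \frac{1}{\sqrt{60 + 71} - 184} = 2 + \frac{1}{\sqrt{131} - 184} = 2 + \frac{1}{-184 + \sqrt{131}}$)
$\left(-31824 + 20571\right) + j{\left(62 \right)} = \left(-31824 + 20571\right) + \left(\frac{67266}{33725} - \frac{\sqrt{131}}{33725}\right) = -11253 + \left(\frac{67266}{33725} - \frac{\sqrt{131}}{33725}\right) = - \frac{379440159}{33725} - \frac{\sqrt{131}}{33725}$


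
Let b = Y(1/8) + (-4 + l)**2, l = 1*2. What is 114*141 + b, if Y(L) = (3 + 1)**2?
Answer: 16094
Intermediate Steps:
Y(L) = 16 (Y(L) = 4**2 = 16)
l = 2
b = 20 (b = 16 + (-4 + 2)**2 = 16 + (-2)**2 = 16 + 4 = 20)
114*141 + b = 114*141 + 20 = 16074 + 20 = 16094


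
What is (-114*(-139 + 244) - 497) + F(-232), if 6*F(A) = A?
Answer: -37517/3 ≈ -12506.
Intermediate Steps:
F(A) = A/6
(-114*(-139 + 244) - 497) + F(-232) = (-114*(-139 + 244) - 497) + (1/6)*(-232) = (-114*105 - 497) - 116/3 = (-11970 - 497) - 116/3 = -12467 - 116/3 = -37517/3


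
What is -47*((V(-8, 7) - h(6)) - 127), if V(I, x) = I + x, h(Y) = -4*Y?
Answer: 4888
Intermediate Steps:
-47*((V(-8, 7) - h(6)) - 127) = -47*(((-8 + 7) - (-4)*6) - 127) = -47*((-1 - 1*(-24)) - 127) = -47*((-1 + 24) - 127) = -47*(23 - 127) = -47*(-104) = 4888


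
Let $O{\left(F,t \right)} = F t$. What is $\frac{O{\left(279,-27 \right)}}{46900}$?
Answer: $- \frac{7533}{46900} \approx -0.16062$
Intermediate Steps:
$\frac{O{\left(279,-27 \right)}}{46900} = \frac{279 \left(-27\right)}{46900} = \left(-7533\right) \frac{1}{46900} = - \frac{7533}{46900}$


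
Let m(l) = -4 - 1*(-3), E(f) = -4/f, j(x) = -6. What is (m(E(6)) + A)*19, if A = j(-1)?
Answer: -133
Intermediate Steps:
A = -6
m(l) = -1 (m(l) = -4 + 3 = -1)
(m(E(6)) + A)*19 = (-1 - 6)*19 = -7*19 = -133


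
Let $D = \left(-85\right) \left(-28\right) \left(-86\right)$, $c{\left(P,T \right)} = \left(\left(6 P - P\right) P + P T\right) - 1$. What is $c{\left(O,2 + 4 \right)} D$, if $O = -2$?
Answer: $-1432760$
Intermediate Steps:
$c{\left(P,T \right)} = -1 + 5 P^{2} + P T$ ($c{\left(P,T \right)} = \left(5 P P + P T\right) - 1 = \left(5 P^{2} + P T\right) - 1 = -1 + 5 P^{2} + P T$)
$D = -204680$ ($D = 2380 \left(-86\right) = -204680$)
$c{\left(O,2 + 4 \right)} D = \left(-1 + 5 \left(-2\right)^{2} - 2 \left(2 + 4\right)\right) \left(-204680\right) = \left(-1 + 5 \cdot 4 - 12\right) \left(-204680\right) = \left(-1 + 20 - 12\right) \left(-204680\right) = 7 \left(-204680\right) = -1432760$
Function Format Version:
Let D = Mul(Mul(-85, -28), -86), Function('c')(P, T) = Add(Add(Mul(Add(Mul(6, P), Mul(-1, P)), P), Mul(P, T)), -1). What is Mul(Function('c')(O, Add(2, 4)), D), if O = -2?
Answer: -1432760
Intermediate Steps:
Function('c')(P, T) = Add(-1, Mul(5, Pow(P, 2)), Mul(P, T)) (Function('c')(P, T) = Add(Add(Mul(Mul(5, P), P), Mul(P, T)), -1) = Add(Add(Mul(5, Pow(P, 2)), Mul(P, T)), -1) = Add(-1, Mul(5, Pow(P, 2)), Mul(P, T)))
D = -204680 (D = Mul(2380, -86) = -204680)
Mul(Function('c')(O, Add(2, 4)), D) = Mul(Add(-1, Mul(5, Pow(-2, 2)), Mul(-2, Add(2, 4))), -204680) = Mul(Add(-1, Mul(5, 4), Mul(-2, 6)), -204680) = Mul(Add(-1, 20, -12), -204680) = Mul(7, -204680) = -1432760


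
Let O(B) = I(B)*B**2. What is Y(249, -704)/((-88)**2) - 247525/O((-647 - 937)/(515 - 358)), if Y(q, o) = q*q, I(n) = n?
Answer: 989715170041/3974344704 ≈ 249.03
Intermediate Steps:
Y(q, o) = q**2
O(B) = B**3 (O(B) = B*B**2 = B**3)
Y(249, -704)/((-88)**2) - 247525/O((-647 - 937)/(515 - 358)) = 249**2/((-88)**2) - 247525*(515 - 358)**3/(-647 - 937)**3 = 62001/7744 - 247525/((-1584/157)**3) = 62001/7744 - 247525/(-3974344704/3869893) = 62001/7744 - 247525*(-3869893/3974344704) = 62001/7744 + 957895264825/3974344704 = 989715170041/3974344704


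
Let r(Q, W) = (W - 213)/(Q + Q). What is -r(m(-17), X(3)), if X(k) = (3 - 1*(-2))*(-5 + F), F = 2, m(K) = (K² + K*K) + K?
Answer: 38/187 ≈ 0.20321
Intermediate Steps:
m(K) = K + 2*K² (m(K) = (K² + K²) + K = 2*K² + K = K + 2*K²)
X(k) = -15 (X(k) = (3 - 1*(-2))*(-5 + 2) = (3 + 2)*(-3) = 5*(-3) = -15)
r(Q, W) = (-213 + W)/(2*Q) (r(Q, W) = (-213 + W)/((2*Q)) = (-213 + W)*(1/(2*Q)) = (-213 + W)/(2*Q))
-r(m(-17), X(3)) = -(-213 - 15)/(2*((-17*(1 + 2*(-17))))) = -(-228)/(2*((-17*(1 - 34)))) = -(-228)/(2*((-17*(-33)))) = -(-228)/(2*561) = -1*(-38/187) = 38/187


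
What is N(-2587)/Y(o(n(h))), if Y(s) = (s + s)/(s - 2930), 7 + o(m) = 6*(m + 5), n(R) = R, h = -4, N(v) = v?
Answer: -7582497/2 ≈ -3.7912e+6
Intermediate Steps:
o(m) = 23 + 6*m (o(m) = -7 + 6*(m + 5) = -7 + 6*(5 + m) = -7 + (30 + 6*m) = 23 + 6*m)
Y(s) = 2*s/(-2930 + s) (Y(s) = (2*s)/(-2930 + s) = 2*s/(-2930 + s))
N(-2587)/Y(o(n(h))) = -2587*(-2930 + (23 + 6*(-4)))/(2*(23 + 6*(-4))) = -2587*(-2930 + (23 - 24))/(2*(23 - 24)) = -2587/(2*(-1)/(-2930 - 1)) = -2587/(2*(-1)/(-2931)) = -2587/(2*(-1)*(-1/2931)) = -2587/2/2931 = -2587*2931/2 = -7582497/2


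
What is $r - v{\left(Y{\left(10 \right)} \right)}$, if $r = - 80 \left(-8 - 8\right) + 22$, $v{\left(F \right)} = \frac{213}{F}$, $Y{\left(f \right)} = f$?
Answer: $\frac{12807}{10} \approx 1280.7$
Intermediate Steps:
$r = 1302$ ($r = \left(-80\right) \left(-16\right) + 22 = 1280 + 22 = 1302$)
$r - v{\left(Y{\left(10 \right)} \right)} = 1302 - \frac{213}{10} = \frac{12807}{10}$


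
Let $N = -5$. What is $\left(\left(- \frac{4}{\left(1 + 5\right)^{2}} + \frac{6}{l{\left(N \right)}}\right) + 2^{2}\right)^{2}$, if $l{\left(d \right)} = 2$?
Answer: $\frac{3844}{81} \approx 47.457$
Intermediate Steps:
$\left(\left(- \frac{4}{\left(1 + 5\right)^{2}} + \frac{6}{l{\left(N \right)}}\right) + 2^{2}\right)^{2} = \left(\left(- \frac{4}{\left(1 + 5\right)^{2}} + \frac{6}{2}\right) + 2^{2}\right)^{2} = \left(\left(- \frac{4}{6^{2}} + 6 \cdot \frac{1}{2}\right) + 4\right)^{2} = \left(\left(- \frac{4}{36} + 3\right) + 4\right)^{2} = \left(\left(\left(-4\right) \frac{1}{36} + 3\right) + 4\right)^{2} = \left(\left(- \frac{1}{9} + 3\right) + 4\right)^{2} = \left(\frac{26}{9} + 4\right)^{2} = \left(\frac{62}{9}\right)^{2} = \frac{3844}{81}$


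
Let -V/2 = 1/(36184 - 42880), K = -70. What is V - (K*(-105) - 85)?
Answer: -24323219/3348 ≈ -7265.0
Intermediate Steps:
V = 1/3348 (V = -2/(36184 - 42880) = -2/(-6696) = -2*(-1/6696) = 1/3348 ≈ 0.00029869)
V - (K*(-105) - 85) = 1/3348 - (-70*(-105) - 85) = 1/3348 - (7350 - 85) = 1/3348 - 1*7265 = 1/3348 - 7265 = -24323219/3348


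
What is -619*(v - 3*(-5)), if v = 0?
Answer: -9285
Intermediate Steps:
-619*(v - 3*(-5)) = -619*(0 - 3*(-5)) = -619*(0 + 15) = -619*15 = -9285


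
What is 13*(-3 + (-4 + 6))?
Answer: -13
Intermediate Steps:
13*(-3 + (-4 + 6)) = 13*(-3 + 2) = 13*(-1) = -13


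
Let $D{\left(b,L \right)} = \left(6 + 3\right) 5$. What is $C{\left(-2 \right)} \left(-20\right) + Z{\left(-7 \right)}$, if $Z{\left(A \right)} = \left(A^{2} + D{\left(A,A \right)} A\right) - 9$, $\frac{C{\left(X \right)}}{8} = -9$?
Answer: $1165$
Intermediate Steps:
$C{\left(X \right)} = -72$ ($C{\left(X \right)} = 8 \left(-9\right) = -72$)
$D{\left(b,L \right)} = 45$ ($D{\left(b,L \right)} = 9 \cdot 5 = 45$)
$Z{\left(A \right)} = -9 + A^{2} + 45 A$ ($Z{\left(A \right)} = \left(A^{2} + 45 A\right) - 9 = -9 + A^{2} + 45 A$)
$C{\left(-2 \right)} \left(-20\right) + Z{\left(-7 \right)} = \left(-72\right) \left(-20\right) + \left(-9 + \left(-7\right)^{2} + 45 \left(-7\right)\right) = 1440 - 275 = 1165$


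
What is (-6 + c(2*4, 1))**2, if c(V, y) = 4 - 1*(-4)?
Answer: 4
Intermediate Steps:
c(V, y) = 8 (c(V, y) = 4 + 4 = 8)
(-6 + c(2*4, 1))**2 = (-6 + 8)**2 = 2**2 = 4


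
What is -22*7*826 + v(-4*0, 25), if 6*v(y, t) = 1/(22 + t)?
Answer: -35871527/282 ≈ -1.2720e+5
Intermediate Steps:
v(y, t) = 1/(6*(22 + t))
-22*7*826 + v(-4*0, 25) = -22*7*826 + 1/(6*(22 + 25)) = -154*826 + (⅙)/47 = -127204 + (⅙)*(1/47) = -127204 + 1/282 = -35871527/282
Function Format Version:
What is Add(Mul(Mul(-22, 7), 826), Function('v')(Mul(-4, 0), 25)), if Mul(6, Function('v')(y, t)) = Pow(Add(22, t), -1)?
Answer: Rational(-35871527, 282) ≈ -1.2720e+5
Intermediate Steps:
Function('v')(y, t) = Mul(Rational(1, 6), Pow(Add(22, t), -1))
Add(Mul(Mul(-22, 7), 826), Function('v')(Mul(-4, 0), 25)) = Add(Mul(Mul(-22, 7), 826), Mul(Rational(1, 6), Pow(Add(22, 25), -1))) = Add(Mul(-154, 826), Mul(Rational(1, 6), Pow(47, -1))) = Add(-127204, Mul(Rational(1, 6), Rational(1, 47))) = Add(-127204, Rational(1, 282)) = Rational(-35871527, 282)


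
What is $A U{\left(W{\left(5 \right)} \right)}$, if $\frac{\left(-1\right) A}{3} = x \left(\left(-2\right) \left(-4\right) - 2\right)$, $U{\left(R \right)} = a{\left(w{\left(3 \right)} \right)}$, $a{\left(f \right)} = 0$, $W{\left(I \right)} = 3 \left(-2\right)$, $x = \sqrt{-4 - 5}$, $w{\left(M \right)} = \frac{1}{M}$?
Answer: $0$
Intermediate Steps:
$x = 3 i$ ($x = \sqrt{-9} = 3 i \approx 3.0 i$)
$W{\left(I \right)} = -6$
$U{\left(R \right)} = 0$
$A = - 54 i$ ($A = - 3 \cdot 3 i \left(\left(-2\right) \left(-4\right) - 2\right) = - 3 \cdot 3 i \left(8 - 2\right) = - 3 \cdot 3 i 6 = - 3 \cdot 18 i = - 54 i \approx - 54.0 i$)
$A U{\left(W{\left(5 \right)} \right)} = - 54 i 0 = 0$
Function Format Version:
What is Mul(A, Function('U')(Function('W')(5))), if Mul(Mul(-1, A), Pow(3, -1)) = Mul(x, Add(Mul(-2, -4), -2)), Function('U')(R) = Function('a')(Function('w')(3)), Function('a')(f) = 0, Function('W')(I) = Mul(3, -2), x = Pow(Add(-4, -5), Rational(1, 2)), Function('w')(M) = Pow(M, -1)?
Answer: 0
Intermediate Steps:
x = Mul(3, I) (x = Pow(-9, Rational(1, 2)) = Mul(3, I) ≈ Mul(3.0000, I))
Function('W')(I) = -6
Function('U')(R) = 0
A = Mul(-54, I) (A = Mul(-3, Mul(Mul(3, I), Add(Mul(-2, -4), -2))) = Mul(-3, Mul(Mul(3, I), Add(8, -2))) = Mul(-3, Mul(Mul(3, I), 6)) = Mul(-3, Mul(18, I)) = Mul(-54, I) ≈ Mul(-54.000, I))
Mul(A, Function('U')(Function('W')(5))) = Mul(Mul(-54, I), 0) = 0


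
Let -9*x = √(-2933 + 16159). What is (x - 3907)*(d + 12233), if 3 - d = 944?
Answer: -44117844 - 3764*√13226/3 ≈ -4.4262e+7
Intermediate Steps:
d = -941 (d = 3 - 1*944 = 3 - 944 = -941)
x = -√13226/9 (x = -√(-2933 + 16159)/9 = -√13226/9 ≈ -12.778)
(x - 3907)*(d + 12233) = (-√13226/9 - 3907)*(-941 + 12233) = (-3907 - √13226/9)*11292 = -44117844 - 3764*√13226/3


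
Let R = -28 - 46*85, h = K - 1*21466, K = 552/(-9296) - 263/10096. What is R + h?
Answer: -149014674619/5865776 ≈ -25404.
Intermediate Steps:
K = -501115/5865776 (K = 552*(-1/9296) - 263*1/10096 = -69/1162 - 263/10096 = -501115/5865776 ≈ -0.085430)
h = -125915248731/5865776 (h = -501115/5865776 - 1*21466 = -501115/5865776 - 21466 = -125915248731/5865776 ≈ -21466.)
R = -3938 (R = -28 - 3910 = -3938)
R + h = -3938 - 125915248731/5865776 = -149014674619/5865776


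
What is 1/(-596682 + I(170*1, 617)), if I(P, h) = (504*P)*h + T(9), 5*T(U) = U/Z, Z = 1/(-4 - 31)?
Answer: 1/52267815 ≈ 1.9132e-8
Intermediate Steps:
Z = -1/35 (Z = 1/(-35) = -1/35 ≈ -0.028571)
T(U) = -7*U (T(U) = (U/(-1/35))/5 = (U*(-35))/5 = (-35*U)/5 = -7*U)
I(P, h) = -63 + 504*P*h (I(P, h) = (504*P)*h - 7*9 = 504*P*h - 63 = -63 + 504*P*h)
1/(-596682 + I(170*1, 617)) = 1/(-596682 + (-63 + 504*(170*1)*617)) = 1/(-596682 + (-63 + 504*170*617)) = 1/(-596682 + (-63 + 52864560)) = 1/(-596682 + 52864497) = 1/52267815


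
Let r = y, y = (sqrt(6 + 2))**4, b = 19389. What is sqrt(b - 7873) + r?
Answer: 64 + 2*sqrt(2879) ≈ 171.31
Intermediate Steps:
y = 64 (y = (sqrt(8))**4 = (2*sqrt(2))**4 = 64)
r = 64
sqrt(b - 7873) + r = sqrt(19389 - 7873) + 64 = sqrt(11516) + 64 = 2*sqrt(2879) + 64 = 64 + 2*sqrt(2879)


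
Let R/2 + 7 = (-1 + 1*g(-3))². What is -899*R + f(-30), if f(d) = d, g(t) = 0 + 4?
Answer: -3626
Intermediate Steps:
g(t) = 4
R = 4 (R = -14 + 2*(-1 + 1*4)² = -14 + 2*(-1 + 4)² = -14 + 2*3² = -14 + 2*9 = -14 + 18 = 4)
-899*R + f(-30) = -899*4 - 30 = -3596 - 30 = -3626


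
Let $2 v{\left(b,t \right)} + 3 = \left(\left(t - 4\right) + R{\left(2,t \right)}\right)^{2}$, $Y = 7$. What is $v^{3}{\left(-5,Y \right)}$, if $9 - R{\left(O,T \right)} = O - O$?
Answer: $\frac{2803221}{8} \approx 3.504 \cdot 10^{5}$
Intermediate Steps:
$R{\left(O,T \right)} = 9$ ($R{\left(O,T \right)} = 9 - \left(O - O\right) = 9 - 0 = 9 + 0 = 9$)
$v{\left(b,t \right)} = - \frac{3}{2} + \frac{\left(5 + t\right)^{2}}{2}$ ($v{\left(b,t \right)} = - \frac{3}{2} + \frac{\left(\left(t - 4\right) + 9\right)^{2}}{2} = - \frac{3}{2} + \frac{\left(\left(-4 + t\right) + 9\right)^{2}}{2} = - \frac{3}{2} + \frac{\left(5 + t\right)^{2}}{2}$)
$v^{3}{\left(-5,Y \right)} = \left(- \frac{3}{2} + \frac{\left(5 + 7\right)^{2}}{2}\right)^{3} = \left(- \frac{3}{2} + \frac{12^{2}}{2}\right)^{3} = \left(- \frac{3}{2} + \frac{1}{2} \cdot 144\right)^{3} = \left(- \frac{3}{2} + 72\right)^{3} = \left(\frac{141}{2}\right)^{3} = \frac{2803221}{8}$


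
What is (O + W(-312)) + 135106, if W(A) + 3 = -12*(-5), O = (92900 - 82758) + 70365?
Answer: 215670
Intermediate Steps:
O = 80507 (O = 10142 + 70365 = 80507)
W(A) = 57 (W(A) = -3 - 12*(-5) = -3 + 60 = 57)
(O + W(-312)) + 135106 = (80507 + 57) + 135106 = 80564 + 135106 = 215670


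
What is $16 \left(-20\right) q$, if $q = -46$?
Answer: $14720$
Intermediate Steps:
$16 \left(-20\right) q = 16 \left(-20\right) \left(-46\right) = \left(-320\right) \left(-46\right) = 14720$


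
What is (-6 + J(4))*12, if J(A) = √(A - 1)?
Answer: -72 + 12*√3 ≈ -51.215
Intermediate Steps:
J(A) = √(-1 + A)
(-6 + J(4))*12 = (-6 + √(-1 + 4))*12 = (-6 + √3)*12 = -72 + 12*√3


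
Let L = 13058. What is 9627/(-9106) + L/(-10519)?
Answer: -1402373/610102 ≈ -2.2986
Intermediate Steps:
9627/(-9106) + L/(-10519) = 9627/(-9106) + 13058/(-10519) = 9627*(-1/9106) + 13058*(-1/10519) = -9627/9106 - 13058/10519 = -1402373/610102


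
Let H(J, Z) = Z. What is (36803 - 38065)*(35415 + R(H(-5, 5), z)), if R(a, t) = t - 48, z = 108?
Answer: -44769450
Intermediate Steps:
R(a, t) = -48 + t
(36803 - 38065)*(35415 + R(H(-5, 5), z)) = (36803 - 38065)*(35415 + (-48 + 108)) = -1262*(35415 + 60) = -1262*35475 = -44769450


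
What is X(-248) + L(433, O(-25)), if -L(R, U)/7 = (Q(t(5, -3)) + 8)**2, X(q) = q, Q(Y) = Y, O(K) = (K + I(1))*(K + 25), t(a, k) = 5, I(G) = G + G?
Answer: -1431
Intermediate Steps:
I(G) = 2*G
O(K) = (2 + K)*(25 + K) (O(K) = (K + 2*1)*(K + 25) = (K + 2)*(25 + K) = (2 + K)*(25 + K))
L(R, U) = -1183 (L(R, U) = -7*(5 + 8)**2 = -7*13**2 = -7*169 = -1183)
X(-248) + L(433, O(-25)) = -248 - 1183 = -1431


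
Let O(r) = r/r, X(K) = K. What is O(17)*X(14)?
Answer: 14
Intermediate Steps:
O(r) = 1
O(17)*X(14) = 1*14 = 14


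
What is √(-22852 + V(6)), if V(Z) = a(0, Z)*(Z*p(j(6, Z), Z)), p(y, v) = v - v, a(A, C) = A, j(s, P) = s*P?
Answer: 2*I*√5713 ≈ 151.17*I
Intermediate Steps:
j(s, P) = P*s
p(y, v) = 0
V(Z) = 0 (V(Z) = 0*(Z*0) = 0*0 = 0)
√(-22852 + V(6)) = √(-22852 + 0) = √(-22852) = 2*I*√5713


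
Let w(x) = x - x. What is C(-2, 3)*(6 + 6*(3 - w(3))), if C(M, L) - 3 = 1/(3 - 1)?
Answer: 84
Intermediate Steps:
w(x) = 0
C(M, L) = 7/2 (C(M, L) = 3 + 1/(3 - 1) = 3 + 1/2 = 3 + ½ = 7/2)
C(-2, 3)*(6 + 6*(3 - w(3))) = 7*(6 + 6*(3 - 1*0))/2 = 7*(6 + 6*(3 + 0))/2 = 7*(6 + 6*3)/2 = 7*(6 + 18)/2 = (7/2)*24 = 84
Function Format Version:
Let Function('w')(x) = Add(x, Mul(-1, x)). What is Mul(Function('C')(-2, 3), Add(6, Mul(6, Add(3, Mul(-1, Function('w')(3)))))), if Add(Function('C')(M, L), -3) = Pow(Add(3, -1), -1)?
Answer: 84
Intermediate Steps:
Function('w')(x) = 0
Function('C')(M, L) = Rational(7, 2) (Function('C')(M, L) = Add(3, Pow(Add(3, -1), -1)) = Add(3, Pow(2, -1)) = Add(3, Rational(1, 2)) = Rational(7, 2))
Mul(Function('C')(-2, 3), Add(6, Mul(6, Add(3, Mul(-1, Function('w')(3)))))) = Mul(Rational(7, 2), Add(6, Mul(6, Add(3, Mul(-1, 0))))) = Mul(Rational(7, 2), Add(6, Mul(6, Add(3, 0)))) = Mul(Rational(7, 2), Add(6, Mul(6, 3))) = Mul(Rational(7, 2), Add(6, 18)) = Mul(Rational(7, 2), 24) = 84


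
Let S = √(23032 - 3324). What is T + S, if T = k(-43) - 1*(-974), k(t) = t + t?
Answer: 888 + 2*√4927 ≈ 1028.4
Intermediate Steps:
k(t) = 2*t
S = 2*√4927 (S = √19708 = 2*√4927 ≈ 140.39)
T = 888 (T = 2*(-43) - 1*(-974) = -86 + 974 = 888)
T + S = 888 + 2*√4927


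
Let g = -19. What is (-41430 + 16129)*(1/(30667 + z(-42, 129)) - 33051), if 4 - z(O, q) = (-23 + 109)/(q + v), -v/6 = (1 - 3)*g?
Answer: 2539204746156966/3036515 ≈ 8.3622e+8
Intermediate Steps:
v = -228 (v = -6*(1 - 3)*(-19) = -(-12)*(-19) = -6*38 = -228)
z(O, q) = 4 - 86/(-228 + q) (z(O, q) = 4 - (-23 + 109)/(q - 228) = 4 - 86/(-228 + q))
(-41430 + 16129)*(1/(30667 + z(-42, 129)) - 33051) = (-41430 + 16129)*(1/(30667 + 2*(-499 + 2*129)/(-228 + 129)) - 33051) = -25301*(1/(30667 + 2*(-499 + 258)/(-99)) - 33051) = -25301*(1/(30667 + 2*(-1/99)*(-241)) - 33051) = -25301*(1/(30667 + 482/99) - 33051) = -25301*(1/(3036515/99) - 33051) = -25301*(99/3036515 - 33051) = -25301*(-100359857166/3036515) = 2539204746156966/3036515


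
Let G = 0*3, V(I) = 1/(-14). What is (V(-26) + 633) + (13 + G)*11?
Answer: 10863/14 ≈ 775.93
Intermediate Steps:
V(I) = -1/14
G = 0
(V(-26) + 633) + (13 + G)*11 = (-1/14 + 633) + (13 + 0)*11 = 8861/14 + 13*11 = 8861/14 + 143 = 10863/14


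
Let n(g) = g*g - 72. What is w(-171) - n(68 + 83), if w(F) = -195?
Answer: -22924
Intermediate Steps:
n(g) = -72 + g² (n(g) = g² - 72 = -72 + g²)
w(-171) - n(68 + 83) = -195 - (-72 + (68 + 83)²) = -195 - (-72 + 151²) = -195 - (-72 + 22801) = -195 - 1*22729 = -195 - 22729 = -22924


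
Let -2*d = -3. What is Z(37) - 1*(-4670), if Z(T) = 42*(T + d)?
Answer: 6287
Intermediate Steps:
d = 3/2 (d = -½*(-3) = 3/2 ≈ 1.5000)
Z(T) = 63 + 42*T (Z(T) = 42*(T + 3/2) = 42*(3/2 + T) = 63 + 42*T)
Z(37) - 1*(-4670) = (63 + 42*37) - 1*(-4670) = (63 + 1554) + 4670 = 1617 + 4670 = 6287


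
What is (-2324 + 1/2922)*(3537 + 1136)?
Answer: -31733067271/2922 ≈ -1.0860e+7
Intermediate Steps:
(-2324 + 1/2922)*(3537 + 1136) = (-2324 + 1/2922)*4673 = -6790727/2922*4673 = -31733067271/2922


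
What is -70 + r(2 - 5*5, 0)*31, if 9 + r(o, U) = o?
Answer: -1062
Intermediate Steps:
r(o, U) = -9 + o
-70 + r(2 - 5*5, 0)*31 = -70 + (-9 + (2 - 5*5))*31 = -70 + (-9 + (2 - 25))*31 = -70 + (-9 - 23)*31 = -70 - 32*31 = -70 - 992 = -1062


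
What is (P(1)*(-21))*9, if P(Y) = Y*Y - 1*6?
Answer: 945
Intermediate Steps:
P(Y) = -6 + Y² (P(Y) = Y² - 6 = -6 + Y²)
(P(1)*(-21))*9 = ((-6 + 1²)*(-21))*9 = ((-6 + 1)*(-21))*9 = -5*(-21)*9 = 105*9 = 945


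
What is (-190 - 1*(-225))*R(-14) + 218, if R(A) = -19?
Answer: -447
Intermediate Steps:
(-190 - 1*(-225))*R(-14) + 218 = (-190 - 1*(-225))*(-19) + 218 = (-190 + 225)*(-19) + 218 = 35*(-19) + 218 = -665 + 218 = -447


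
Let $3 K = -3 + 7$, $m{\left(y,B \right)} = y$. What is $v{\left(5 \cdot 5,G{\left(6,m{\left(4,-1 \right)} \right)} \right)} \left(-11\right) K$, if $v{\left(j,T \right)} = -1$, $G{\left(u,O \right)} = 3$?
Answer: $\frac{44}{3} \approx 14.667$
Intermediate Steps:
$K = \frac{4}{3}$ ($K = \frac{-3 + 7}{3} = \frac{1}{3} \cdot 4 = \frac{4}{3} \approx 1.3333$)
$v{\left(5 \cdot 5,G{\left(6,m{\left(4,-1 \right)} \right)} \right)} \left(-11\right) K = \left(-1\right) \left(-11\right) \frac{4}{3} = 11 \cdot \frac{4}{3} = \frac{44}{3}$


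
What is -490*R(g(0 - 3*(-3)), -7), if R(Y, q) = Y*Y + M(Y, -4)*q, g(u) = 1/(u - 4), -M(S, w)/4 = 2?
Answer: -137298/5 ≈ -27460.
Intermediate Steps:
M(S, w) = -8 (M(S, w) = -4*2 = -8)
g(u) = 1/(-4 + u)
R(Y, q) = Y² - 8*q (R(Y, q) = Y*Y - 8*q = Y² - 8*q)
-490*R(g(0 - 3*(-3)), -7) = -490*((1/(-4 + (0 - 3*(-3))))² - 8*(-7)) = -490*((1/(-4 + (0 + 9)))² + 56) = -490*((1/(-4 + 9))² + 56) = -490*((1/5)² + 56) = -490*((⅕)² + 56) = -490*(1/25 + 56) = -490*1401/25 = -137298/5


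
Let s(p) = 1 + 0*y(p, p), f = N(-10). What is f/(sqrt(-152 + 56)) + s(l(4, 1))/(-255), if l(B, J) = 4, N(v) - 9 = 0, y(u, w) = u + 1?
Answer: -1/255 - 3*I*sqrt(6)/8 ≈ -0.0039216 - 0.91856*I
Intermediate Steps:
y(u, w) = 1 + u
N(v) = 9 (N(v) = 9 + 0 = 9)
f = 9
s(p) = 1 (s(p) = 1 + 0*(1 + p) = 1 + 0 = 1)
f/(sqrt(-152 + 56)) + s(l(4, 1))/(-255) = 9/(sqrt(-152 + 56)) + 1/(-255) = 9/(sqrt(-96)) + 1*(-1/255) = 9/((4*I*sqrt(6))) - 1/255 = 9*(-I*sqrt(6)/24) - 1/255 = -3*I*sqrt(6)/8 - 1/255 = -1/255 - 3*I*sqrt(6)/8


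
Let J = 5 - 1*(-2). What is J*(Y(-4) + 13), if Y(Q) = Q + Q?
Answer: 35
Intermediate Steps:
J = 7 (J = 5 + 2 = 7)
Y(Q) = 2*Q
J*(Y(-4) + 13) = 7*(2*(-4) + 13) = 7*(-8 + 13) = 7*5 = 35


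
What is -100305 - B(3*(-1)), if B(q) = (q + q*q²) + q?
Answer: -100272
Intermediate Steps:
B(q) = q³ + 2*q (B(q) = (q + q³) + q = q³ + 2*q)
-100305 - B(3*(-1)) = -100305 - 3*(-1)*(2 + (3*(-1))²) = -100305 - (-3)*(2 + (-3)²) = -100305 - (-3)*(2 + 9) = -100305 - (-3)*11 = -100305 - 1*(-33) = -100305 + 33 = -100272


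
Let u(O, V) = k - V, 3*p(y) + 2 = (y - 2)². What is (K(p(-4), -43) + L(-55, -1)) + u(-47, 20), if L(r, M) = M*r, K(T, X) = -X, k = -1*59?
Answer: 19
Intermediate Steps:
p(y) = -⅔ + (-2 + y)²/3 (p(y) = -⅔ + (y - 2)²/3 = -⅔ + (-2 + y)²/3)
k = -59
u(O, V) = -59 - V
(K(p(-4), -43) + L(-55, -1)) + u(-47, 20) = (-1*(-43) - 1*(-55)) + (-59 - 1*20) = (43 + 55) + (-59 - 20) = 98 - 79 = 19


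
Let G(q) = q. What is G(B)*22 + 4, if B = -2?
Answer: -40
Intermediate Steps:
G(B)*22 + 4 = -2*22 + 4 = -44 + 4 = -40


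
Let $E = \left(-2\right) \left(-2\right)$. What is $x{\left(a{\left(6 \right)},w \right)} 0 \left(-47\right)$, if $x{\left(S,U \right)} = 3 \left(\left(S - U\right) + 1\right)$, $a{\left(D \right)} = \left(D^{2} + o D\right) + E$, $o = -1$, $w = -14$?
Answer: $0$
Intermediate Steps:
$E = 4$
$a{\left(D \right)} = 4 + D^{2} - D$ ($a{\left(D \right)} = \left(D^{2} - D\right) + 4 = 4 + D^{2} - D$)
$x{\left(S,U \right)} = 3 - 3 U + 3 S$ ($x{\left(S,U \right)} = 3 \left(1 + S - U\right) = 3 - 3 U + 3 S$)
$x{\left(a{\left(6 \right)},w \right)} 0 \left(-47\right) = \left(3 - -42 + 3 \left(4 + 6^{2} - 6\right)\right) 0 \left(-47\right) = \left(3 + 42 + 3 \left(4 + 36 - 6\right)\right) 0 = \left(3 + 42 + 3 \cdot 34\right) 0 = \left(3 + 42 + 102\right) 0 = 147 \cdot 0 = 0$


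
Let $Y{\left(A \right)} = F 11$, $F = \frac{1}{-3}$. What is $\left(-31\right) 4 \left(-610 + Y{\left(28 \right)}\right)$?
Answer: $\frac{228284}{3} \approx 76095.0$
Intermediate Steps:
$F = - \frac{1}{3} \approx -0.33333$
$Y{\left(A \right)} = - \frac{11}{3}$ ($Y{\left(A \right)} = \left(- \frac{1}{3}\right) 11 = - \frac{11}{3}$)
$\left(-31\right) 4 \left(-610 + Y{\left(28 \right)}\right) = \left(-31\right) 4 \left(-610 - \frac{11}{3}\right) = \left(-124\right) \left(- \frac{1841}{3}\right) = \frac{228284}{3}$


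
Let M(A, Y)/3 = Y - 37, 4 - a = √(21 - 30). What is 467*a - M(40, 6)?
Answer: 1961 - 1401*I ≈ 1961.0 - 1401.0*I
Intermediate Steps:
a = 4 - 3*I (a = 4 - √(21 - 30) = 4 - √(-9) = 4 - 3*I ≈ 4.0 - 3.0*I)
M(A, Y) = -111 + 3*Y (M(A, Y) = 3*(Y - 37) = 3*(-37 + Y) = -111 + 3*Y)
467*a - M(40, 6) = 467*(4 - 3*I) - (-111 + 3*6) = (1868 - 1401*I) - (-111 + 18) = (1868 - 1401*I) - 1*(-93) = (1868 - 1401*I) + 93 = 1961 - 1401*I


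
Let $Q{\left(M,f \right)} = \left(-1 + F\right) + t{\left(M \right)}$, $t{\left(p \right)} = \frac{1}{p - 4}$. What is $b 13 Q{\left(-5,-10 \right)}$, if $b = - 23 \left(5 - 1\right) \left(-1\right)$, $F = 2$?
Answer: $\frac{9568}{9} \approx 1063.1$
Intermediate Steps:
$t{\left(p \right)} = \frac{1}{-4 + p}$
$b = 92$ ($b = - 23 \cdot 4 \left(-1\right) = \left(-23\right) \left(-4\right) = 92$)
$Q{\left(M,f \right)} = 1 + \frac{1}{-4 + M}$ ($Q{\left(M,f \right)} = \left(-1 + 2\right) + \frac{1}{-4 + M} = 1 + \frac{1}{-4 + M}$)
$b 13 Q{\left(-5,-10 \right)} = 92 \cdot 13 \frac{-3 - 5}{-4 - 5} = 1196 \frac{1}{-9} \left(-8\right) = 1196 \left(\left(- \frac{1}{9}\right) \left(-8\right)\right) = 1196 \cdot \frac{8}{9} = \frac{9568}{9}$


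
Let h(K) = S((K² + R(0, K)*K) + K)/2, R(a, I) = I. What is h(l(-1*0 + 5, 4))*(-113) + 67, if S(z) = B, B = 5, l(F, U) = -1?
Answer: -431/2 ≈ -215.50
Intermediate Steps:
S(z) = 5
h(K) = 5/2
h(l(-1*0 + 5, 4))*(-113) + 67 = (5/2)*(-113) + 67 = -565/2 + 67 = -431/2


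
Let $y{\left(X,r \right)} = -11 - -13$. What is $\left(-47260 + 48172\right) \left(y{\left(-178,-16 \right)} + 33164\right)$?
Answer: $30247392$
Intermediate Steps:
$y{\left(X,r \right)} = 2$ ($y{\left(X,r \right)} = -11 + 13 = 2$)
$\left(-47260 + 48172\right) \left(y{\left(-178,-16 \right)} + 33164\right) = \left(-47260 + 48172\right) \left(2 + 33164\right) = 912 \cdot 33166 = 30247392$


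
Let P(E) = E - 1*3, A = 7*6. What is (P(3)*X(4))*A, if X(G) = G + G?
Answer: 0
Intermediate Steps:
A = 42
P(E) = -3 + E (P(E) = E - 3 = -3 + E)
X(G) = 2*G
(P(3)*X(4))*A = ((-3 + 3)*(2*4))*42 = (0*8)*42 = 0*42 = 0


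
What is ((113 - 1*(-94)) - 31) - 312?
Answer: -136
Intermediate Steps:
((113 - 1*(-94)) - 31) - 312 = ((113 + 94) - 31) - 312 = (207 - 31) - 312 = 176 - 312 = -136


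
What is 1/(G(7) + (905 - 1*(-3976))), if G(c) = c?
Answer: 1/4888 ≈ 0.00020458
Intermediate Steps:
1/(G(7) + (905 - 1*(-3976))) = 1/(7 + (905 - 1*(-3976))) = 1/(7 + (905 + 3976)) = 1/(7 + 4881) = 1/4888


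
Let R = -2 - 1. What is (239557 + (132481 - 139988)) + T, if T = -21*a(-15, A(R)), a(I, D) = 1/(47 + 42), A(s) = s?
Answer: 20652429/89 ≈ 2.3205e+5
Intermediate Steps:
R = -3
a(I, D) = 1/89
T = -21/89 (T = -21*1/89 = -21/89 ≈ -0.23595)
(239557 + (132481 - 139988)) + T = (239557 + (132481 - 139988)) - 21/89 = (239557 - 7507) - 21/89 = 232050 - 21/89 = 20652429/89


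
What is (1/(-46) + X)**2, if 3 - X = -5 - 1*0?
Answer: 134689/2116 ≈ 63.653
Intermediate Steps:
X = 8 (X = 3 - (-5 - 1*0) = 3 - (-5 + 0) = 3 - 1*(-5) = 3 + 5 = 8)
(1/(-46) + X)**2 = (1/(-46) + 8)**2 = (-1/46 + 8)**2 = (367/46)**2 = 134689/2116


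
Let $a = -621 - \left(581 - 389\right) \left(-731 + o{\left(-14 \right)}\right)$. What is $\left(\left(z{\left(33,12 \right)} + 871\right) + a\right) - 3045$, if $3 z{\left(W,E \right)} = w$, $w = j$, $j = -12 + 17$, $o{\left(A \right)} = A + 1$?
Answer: $\frac{420164}{3} \approx 1.4005 \cdot 10^{5}$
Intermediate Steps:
$o{\left(A \right)} = 1 + A$
$j = 5$
$w = 5$
$z{\left(W,E \right)} = \frac{5}{3}$ ($z{\left(W,E \right)} = \frac{1}{3} \cdot 5 = \frac{5}{3}$)
$a = 142227$ ($a = -621 - \left(581 - 389\right) \left(-731 + \left(1 - 14\right)\right) = -621 - 192 \left(-731 - 13\right) = -621 - 192 \left(-744\right) = -621 - -142848 = -621 + 142848 = 142227$)
$\left(\left(z{\left(33,12 \right)} + 871\right) + a\right) - 3045 = \left(\left(\frac{5}{3} + 871\right) + 142227\right) - 3045 = \left(\frac{2618}{3} + 142227\right) - 3045 = \frac{429299}{3} - 3045 = \frac{420164}{3}$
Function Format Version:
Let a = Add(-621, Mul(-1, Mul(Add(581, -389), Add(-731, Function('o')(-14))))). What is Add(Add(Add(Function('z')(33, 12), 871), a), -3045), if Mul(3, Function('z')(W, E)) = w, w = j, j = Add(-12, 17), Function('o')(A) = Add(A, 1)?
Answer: Rational(420164, 3) ≈ 1.4005e+5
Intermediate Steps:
Function('o')(A) = Add(1, A)
j = 5
w = 5
Function('z')(W, E) = Rational(5, 3) (Function('z')(W, E) = Mul(Rational(1, 3), 5) = Rational(5, 3))
a = 142227 (a = Add(-621, Mul(-1, Mul(Add(581, -389), Add(-731, Add(1, -14))))) = Add(-621, Mul(-1, Mul(192, Add(-731, -13)))) = Add(-621, Mul(-1, Mul(192, -744))) = Add(-621, Mul(-1, -142848)) = Add(-621, 142848) = 142227)
Add(Add(Add(Function('z')(33, 12), 871), a), -3045) = Add(Add(Add(Rational(5, 3), 871), 142227), -3045) = Add(Add(Rational(2618, 3), 142227), -3045) = Add(Rational(429299, 3), -3045) = Rational(420164, 3)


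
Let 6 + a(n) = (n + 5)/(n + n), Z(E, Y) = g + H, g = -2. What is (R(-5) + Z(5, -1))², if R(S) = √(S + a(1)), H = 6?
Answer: 8 + 16*I*√2 ≈ 8.0 + 22.627*I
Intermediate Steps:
Z(E, Y) = 4 (Z(E, Y) = -2 + 6 = 4)
a(n) = -6 + (5 + n)/(2*n) (a(n) = -6 + (n + 5)/(n + n) = -6 + (5 + n)/((2*n)) = -6 + (5 + n)*(1/(2*n)) = -6 + (5 + n)/(2*n))
R(S) = √(-3 + S) (R(S) = √(S + (½)*(5 - 11*1)/1) = √(S + (½)*1*(5 - 11)) = √(S + (½)*1*(-6)) = √(S - 3) = √(-3 + S))
(R(-5) + Z(5, -1))² = (√(-3 - 5) + 4)² = (√(-8) + 4)² = (2*I*√2 + 4)² = (4 + 2*I*√2)²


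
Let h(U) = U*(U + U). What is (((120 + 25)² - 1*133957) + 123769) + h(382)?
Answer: 302685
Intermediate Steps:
h(U) = 2*U² (h(U) = U*(2*U) = 2*U²)
(((120 + 25)² - 1*133957) + 123769) + h(382) = (((120 + 25)² - 1*133957) + 123769) + 2*382² = ((145² - 133957) + 123769) + 2*145924 = ((21025 - 133957) + 123769) + 291848 = (-112932 + 123769) + 291848 = 10837 + 291848 = 302685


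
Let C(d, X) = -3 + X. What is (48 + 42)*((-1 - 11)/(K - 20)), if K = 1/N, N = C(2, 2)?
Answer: 360/7 ≈ 51.429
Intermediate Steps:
N = -1 (N = -3 + 2 = -1)
K = -1 (K = 1/(-1) = -1)
(48 + 42)*((-1 - 11)/(K - 20)) = (48 + 42)*((-1 - 11)/(-1 - 20)) = 90*(-12/(-21)) = 90*(-12*(-1/21)) = 90*(4/7) = 360/7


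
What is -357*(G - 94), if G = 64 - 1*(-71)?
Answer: -14637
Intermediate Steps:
G = 135 (G = 64 + 71 = 135)
-357*(G - 94) = -357*(135 - 94) = -357*41 = -14637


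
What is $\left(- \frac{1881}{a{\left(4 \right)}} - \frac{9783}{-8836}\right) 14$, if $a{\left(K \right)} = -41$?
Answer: $\frac{119151333}{181138} \approx 657.79$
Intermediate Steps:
$\left(- \frac{1881}{a{\left(4 \right)}} - \frac{9783}{-8836}\right) 14 = \left(- \frac{1881}{-41} - \frac{9783}{-8836}\right) 14 = \left(\left(-1881\right) \left(- \frac{1}{41}\right) - - \frac{9783}{8836}\right) 14 = \left(\frac{1881}{41} + \frac{9783}{8836}\right) 14 = \frac{17021619}{362276} \cdot 14 = \frac{119151333}{181138}$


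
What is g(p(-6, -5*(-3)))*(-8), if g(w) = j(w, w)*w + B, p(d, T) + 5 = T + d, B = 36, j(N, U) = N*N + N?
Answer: -928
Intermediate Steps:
j(N, U) = N + N² (j(N, U) = N² + N = N + N²)
p(d, T) = -5 + T + d (p(d, T) = -5 + (T + d) = -5 + T + d)
g(w) = 36 + w²*(1 + w) (g(w) = (w*(1 + w))*w + 36 = w²*(1 + w) + 36 = 36 + w²*(1 + w))
g(p(-6, -5*(-3)))*(-8) = (36 + (-5 - 5*(-3) - 6)²*(1 + (-5 - 5*(-3) - 6)))*(-8) = (36 + (-5 + 15 - 6)²*(1 + (-5 + 15 - 6)))*(-8) = (36 + 4²*(1 + 4))*(-8) = (36 + 16*5)*(-8) = (36 + 80)*(-8) = 116*(-8) = -928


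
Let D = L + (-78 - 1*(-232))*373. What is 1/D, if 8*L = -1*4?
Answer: 2/114883 ≈ 1.7409e-5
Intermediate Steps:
L = -½ (L = (-1*4)/8 = (⅛)*(-4) = -½ ≈ -0.50000)
D = 114883/2 (D = -½ + (-78 - 1*(-232))*373 = -½ + (-78 + 232)*373 = -½ + 154*373 = -½ + 57442 = 114883/2 ≈ 57442.)
1/D = 1/(114883/2) = 2/114883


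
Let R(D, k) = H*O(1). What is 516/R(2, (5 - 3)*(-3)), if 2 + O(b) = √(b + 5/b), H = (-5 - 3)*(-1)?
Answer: 129/2 + 129*√6/4 ≈ 143.50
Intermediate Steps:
H = 8 (H = -8*(-1) = 8)
O(b) = -2 + √(b + 5/b)
R(D, k) = -16 + 8*√6 (R(D, k) = 8*(-2 + √(1 + 5/1)) = 8*(-2 + √(1 + 5*1)) = 8*(-2 + √(1 + 5)) = 8*(-2 + √6) = -16 + 8*√6)
516/R(2, (5 - 3)*(-3)) = 516/(-16 + 8*√6)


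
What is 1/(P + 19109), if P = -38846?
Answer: -1/19737 ≈ -5.0666e-5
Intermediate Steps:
1/(P + 19109) = 1/(-38846 + 19109) = 1/(-19737) = -1/19737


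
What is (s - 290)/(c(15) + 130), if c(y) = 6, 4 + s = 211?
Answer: -83/136 ≈ -0.61029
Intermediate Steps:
s = 207 (s = -4 + 211 = 207)
(s - 290)/(c(15) + 130) = (207 - 290)/(6 + 130) = -83/136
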